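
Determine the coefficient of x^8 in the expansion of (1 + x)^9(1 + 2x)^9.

Coefficient of x^8 = Σ_{j} C(9,j)·1^j·C(9,8-j)·2^(8-j) for j from 0 to 8.
= 2304 + 41472 + 193536 + 338688 + 254016 + 84672 + 12096 + 648 + 9 = 927441.

927441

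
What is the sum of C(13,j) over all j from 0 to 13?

8192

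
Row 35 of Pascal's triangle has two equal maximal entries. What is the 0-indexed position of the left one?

17

For odd n = 35, C(35,i) peaks at i = (n−1)/2 and (n+1)/2; the lower is 17.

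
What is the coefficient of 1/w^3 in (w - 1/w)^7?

General term: C(7,j)·(w)^j·(-1/w)^(7-j), with w-exponent 1j − 1(7−j) = 2j − 7.
Set 2j − 7 = -3: j = 2.
C(7,2) = 21; 1^2 = 1; (-1)^5 = -1.
Coefficient = 21 · 1 · (-1) = -21.

-21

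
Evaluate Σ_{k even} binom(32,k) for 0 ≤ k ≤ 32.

2147483648

Even-k terms of row 32 sum to 2^31 = 2147483648.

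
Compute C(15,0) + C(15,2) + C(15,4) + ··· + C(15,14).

16384

Even-k terms of row 15 sum to 2^14 = 16384.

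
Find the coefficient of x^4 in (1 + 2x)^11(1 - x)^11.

-440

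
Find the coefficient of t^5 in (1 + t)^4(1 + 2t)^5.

Coefficient of t^5 = Σ_{j} C(4,j)·1^j·C(5,5-j)·2^(5-j) for j from 0 to 4.
= 32 + 320 + 480 + 160 + 10 = 1002.

1002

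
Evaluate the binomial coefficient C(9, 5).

126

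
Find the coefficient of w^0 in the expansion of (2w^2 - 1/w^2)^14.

General term: C(14,j)·(2w^2)^j·(-1/w^2)^(14-j), with w-exponent 2j − 2(14−j) = 4j − 28.
Set 4j − 28 = 0: j = 7.
C(14,7) = 3432; 2^7 = 128; (-1)^7 = -1.
Coefficient = 3432 · 128 · (-1) = -439296.

-439296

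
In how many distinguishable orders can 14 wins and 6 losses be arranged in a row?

Choose positions for the wins: C(20,14) = 38760.

38760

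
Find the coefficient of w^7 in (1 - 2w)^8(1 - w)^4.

Coefficient of w^7 = Σ_{j} C(8,j)·(-2)^j·C(4,7-j)·(-1)^(7-j) for j from 3 to 7.
= (-448) + (-4480) + (-10752) + (-7168) + (-1024) = -23872.

-23872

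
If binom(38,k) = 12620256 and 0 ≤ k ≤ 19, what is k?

7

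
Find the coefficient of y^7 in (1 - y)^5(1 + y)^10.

45

Coefficient of y^7 = Σ_{j} C(5,j)·(-1)^j·C(10,7-j)·1^(7-j) for j from 0 to 5.
= 120 + (-1050) + 2520 + (-2100) + 600 + (-45) = 45.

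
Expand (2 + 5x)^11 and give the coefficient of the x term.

56320

The general term is C(11,j)·(2)^j·(5x)^(11-j); the x^1 term has j = 10.
C(11,10) = 11.
Coefficient = C(11,10) · 2^10 · 5^1 = 11 · 1024 · 5 = 56320.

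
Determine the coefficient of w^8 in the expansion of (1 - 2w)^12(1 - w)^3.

Coefficient of w^8 = Σ_{j} C(12,j)·(-2)^j·C(3,8-j)·(-1)^(8-j) for j from 5 to 8.
= 25344 + 177408 + 304128 + 126720 = 633600.

633600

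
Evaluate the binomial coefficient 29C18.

C(29,18) = C(29,11) by symmetry.
C(29,11) = (29·28·27·26·25·24·23·22·21·20·19) / 11! = 1381013105472000 / 39916800 = 34597290.

34597290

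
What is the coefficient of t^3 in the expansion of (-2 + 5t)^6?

The general term is C(6,j)·(-2)^j·(5t)^(6-j); the t^3 term has j = 3.
C(6,3) = 20.
Coefficient = C(6,3) · (-2)^3 · 5^3 = 20 · (-8) · 125 = -20000.

-20000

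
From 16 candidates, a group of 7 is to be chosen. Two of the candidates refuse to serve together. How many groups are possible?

9438

All 7-subsets: C(16,7) = 11440. Those containing both fixed elements: C(14,5) = 2002.
11440 − 2002 = 9438.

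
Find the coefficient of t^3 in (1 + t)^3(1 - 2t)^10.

Coefficient of t^3 = Σ_{j} C(3,j)·1^j·C(10,3-j)·(-2)^(3-j) for j from 0 to 3.
= (-960) + 540 + (-60) + 1 = -479.

-479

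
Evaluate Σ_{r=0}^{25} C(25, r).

33554432

Setting x = 1 in (1+x)^25 gives Σ C(25,r) = 2^25 = 33554432.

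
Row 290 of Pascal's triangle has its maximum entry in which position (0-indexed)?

C(290,j) is maximized at j = 290/2 = 145.

145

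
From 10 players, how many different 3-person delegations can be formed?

120

This is C(10,3) = 120.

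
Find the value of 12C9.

C(12,9) = C(12,3) by symmetry.
C(12,3) = (12·11·10) / 3! = 1320 / 6 = 220.

220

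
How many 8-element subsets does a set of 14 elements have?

C(14,8) = C(14,6) by symmetry.
C(14,6) = (14·13·12·11·10·9) / 6! = 2162160 / 720 = 3003.

3003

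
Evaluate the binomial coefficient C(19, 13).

C(19,13) = C(19,6) by symmetry.
C(19,6) = (19·18·17·16·15·14) / 6! = 19535040 / 720 = 27132.

27132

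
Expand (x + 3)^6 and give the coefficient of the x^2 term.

1215

The general term is C(6,j)·(x)^j·(3)^(6-j); the x^2 term has j = 2.
C(6,2) = 15.
Coefficient = C(6,2) · 3^4 = 15 · 81 = 1215.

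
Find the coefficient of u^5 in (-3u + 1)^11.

The general term is C(11,j)·(-3u)^j·(1)^(11-j); the u^5 term has j = 5.
C(11,5) = 462.
Coefficient = C(11,5) · (-3)^5 = 462 · (-243) = -112266.

-112266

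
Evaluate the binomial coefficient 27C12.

17383860

C(27,12) = (27·26·25·24·23·22·21·20·19·18·17·16) / 12! = 8326896754176000 / 479001600 = 17383860.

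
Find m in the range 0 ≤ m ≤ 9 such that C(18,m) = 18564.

C(18,m) increases on 0 ≤ m ≤ 9. C(18,5) = 8568 and C(18,6) = 18564, so m = 6.

6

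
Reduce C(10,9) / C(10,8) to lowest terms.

2/9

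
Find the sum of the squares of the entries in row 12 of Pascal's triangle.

2704156

Σ C(12,i)² is the coefficient of x^12 in (1+x)^12(1+x)^12 = (1+x)^24, i.e. C(24,12) = 2704156.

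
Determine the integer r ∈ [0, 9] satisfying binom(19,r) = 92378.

C(19,r) increases on 0 ≤ r ≤ 9. C(19,8) = 75582 and C(19,9) = 92378, so r = 9.

9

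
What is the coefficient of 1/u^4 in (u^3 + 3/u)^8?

General term: C(8,j)·(u^3)^j·(3/u)^(8-j), with u-exponent 3j − 1(8−j) = 4j − 8.
Set 4j − 8 = -4: j = 1.
C(8,1) = 8; 1^1 = 1; 3^7 = 2187.
Coefficient = 8 · 1 · 2187 = 17496.

17496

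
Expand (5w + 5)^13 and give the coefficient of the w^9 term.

The general term is C(13,j)·(5w)^j·(5)^(13-j); the w^9 term has j = 9.
C(13,9) = 715.
Coefficient = C(13,9) · 5^9 · 5^4 = 715 · 1953125 · 625 = 872802734375.

872802734375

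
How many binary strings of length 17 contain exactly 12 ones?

Choose the 12 positions: C(17,12) = 6188.

6188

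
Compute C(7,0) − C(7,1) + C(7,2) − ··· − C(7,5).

-6

The partial alternating sum Σ_{k=0}^{5} (−1)^k C(7,k) = (−1)^5 C(6,5) = -6.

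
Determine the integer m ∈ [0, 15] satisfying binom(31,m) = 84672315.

11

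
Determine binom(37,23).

6107086800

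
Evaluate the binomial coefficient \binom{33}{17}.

1166803110

C(33,17) = C(33,16) by symmetry.
C(33,16) = (33·32·31·30·29·28·27·26·25·24·23·22·21·20·19·18) / 16! = 24412776311194951680000 / 20922789888000 = 1166803110.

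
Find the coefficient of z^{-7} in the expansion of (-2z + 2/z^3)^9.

General term: C(9,j)·(-2z)^j·(2/z^3)^(9-j), with z-exponent 1j − 3(9−j) = 4j − 27.
Set 4j − 27 = -7: j = 5.
C(9,5) = 126; (-2)^5 = -32; 2^4 = 16.
Coefficient = 126 · (-32) · 16 = -64512.

-64512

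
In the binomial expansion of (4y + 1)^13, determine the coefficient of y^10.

The general term is C(13,j)·(4y)^j·(1)^(13-j); the y^10 term has j = 10.
C(13,10) = 286.
Coefficient = C(13,10) · 4^10 = 286 · 1048576 = 299892736.

299892736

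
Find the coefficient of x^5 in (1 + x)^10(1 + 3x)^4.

14922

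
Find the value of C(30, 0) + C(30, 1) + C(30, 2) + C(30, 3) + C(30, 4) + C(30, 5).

1 + 30 + 435 + 4060 + 27405 + 142506 = 174437.

174437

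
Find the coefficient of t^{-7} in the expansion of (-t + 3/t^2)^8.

-13608

General term: C(8,j)·(-t)^j·(3/t^2)^(8-j), with t-exponent 1j − 2(8−j) = 3j − 16.
Set 3j − 16 = -7: j = 3.
C(8,3) = 56; (-1)^3 = -1; 3^5 = 243.
Coefficient = 56 · (-1) · 243 = -13608.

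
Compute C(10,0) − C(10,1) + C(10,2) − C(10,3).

-84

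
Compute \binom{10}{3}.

C(10,3) = (10·9·8) / 3! = 720 / 6 = 120.

120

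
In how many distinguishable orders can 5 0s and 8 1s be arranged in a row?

1287

Choose positions for the 0s: C(13,5) = 1287.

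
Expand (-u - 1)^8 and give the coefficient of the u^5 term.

The general term is C(8,j)·(-u)^j·(-1)^(8-j); the u^5 term has j = 5.
C(8,5) = 56.
Coefficient = C(8,5) · (-1)^5 · (-1)^3 = 56 · (-1) · (-1) = 56.

56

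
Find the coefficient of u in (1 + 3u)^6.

18

The general term is C(6,j)·(1)^j·(3u)^(6-j); the u^1 term has j = 5.
C(6,5) = 6.
Coefficient = C(6,5) · 3^1 = 6 · 3 = 18.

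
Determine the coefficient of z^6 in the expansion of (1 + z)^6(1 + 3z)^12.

Coefficient of z^6 = Σ_{j} C(6,j)·1^j·C(12,6-j)·3^(6-j) for j from 0 to 6.
= 673596 + 1154736 + 601425 + 118800 + 8910 + 216 + 1 = 2557684.

2557684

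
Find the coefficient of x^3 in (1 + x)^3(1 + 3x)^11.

6040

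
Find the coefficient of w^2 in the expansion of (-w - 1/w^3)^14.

General term: C(14,j)·(-w)^j·(-1/w^3)^(14-j), with w-exponent 1j − 3(14−j) = 4j − 42.
Set 4j − 42 = 2: j = 11.
C(14,11) = 364; (-1)^11 = -1; (-1)^3 = -1.
Coefficient = 364 · (-1) · (-1) = 364.

364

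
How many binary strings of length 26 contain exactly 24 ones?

325

Choose the 24 positions: C(26,24) = 325.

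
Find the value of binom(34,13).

927983760

C(34,13) = (34·33·32·31·30·29·28·27·26·25·24·23·22) / 13! = 5778574175582208000 / 6227020800 = 927983760.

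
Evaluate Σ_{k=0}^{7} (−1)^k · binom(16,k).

-6435

The partial alternating sum Σ_{k=0}^{7} (−1)^k C(16,k) = (−1)^7 C(15,7) = -6435.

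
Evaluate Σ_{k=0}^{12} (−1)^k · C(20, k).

The partial alternating sum Σ_{k=0}^{12} (−1)^k C(20,k) = (−1)^12 C(19,12) = 50388.

50388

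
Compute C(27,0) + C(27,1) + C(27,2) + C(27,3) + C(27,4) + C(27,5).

1 + 27 + 351 + 2925 + 17550 + 80730 = 101584.

101584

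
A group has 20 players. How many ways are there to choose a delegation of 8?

125970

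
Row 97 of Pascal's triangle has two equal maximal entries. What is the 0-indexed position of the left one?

48

For odd n = 97, C(97,i) peaks at i = (n−1)/2 and (n+1)/2; the lesser is 48.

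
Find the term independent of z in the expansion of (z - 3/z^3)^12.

-5940

General term: C(12,j)·(z)^j·(-3/z^3)^(12-j), with z-exponent 1j − 3(12−j) = 4j − 36.
Set 4j − 36 = 0: j = 9.
C(12,9) = 220; 1^9 = 1; (-3)^3 = -27.
Coefficient = 220 · 1 · (-27) = -5940.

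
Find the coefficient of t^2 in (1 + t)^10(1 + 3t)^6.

Coefficient of t^2 = Σ_{j} C(10,j)·1^j·C(6,2-j)·3^(2-j) for j from 0 to 2.
= 135 + 180 + 45 = 360.

360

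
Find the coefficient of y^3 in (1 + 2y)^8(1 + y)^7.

Coefficient of y^3 = Σ_{j} C(8,j)·2^j·C(7,3-j)·1^(3-j) for j from 0 to 3.
= 35 + 336 + 784 + 448 = 1603.

1603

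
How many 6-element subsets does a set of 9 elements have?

C(9,6) = C(9,3) by symmetry.
C(9,3) = (9·8·7) / 3! = 504 / 6 = 84.

84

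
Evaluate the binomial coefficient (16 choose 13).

C(16,13) = C(16,3) by symmetry.
C(16,3) = (16·15·14) / 3! = 3360 / 6 = 560.

560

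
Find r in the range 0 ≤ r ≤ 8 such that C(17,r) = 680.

C(17,r) increases on 0 ≤ r ≤ 8. C(17,2) = 136 and C(17,3) = 680, so r = 3.

3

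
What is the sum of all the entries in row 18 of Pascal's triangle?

262144

The entries of row 18 sum to 2^18 = 262144.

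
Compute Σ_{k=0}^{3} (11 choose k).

1 + 11 + 55 + 165 = 232.

232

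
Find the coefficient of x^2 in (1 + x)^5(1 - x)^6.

-5

Coefficient of x^2 = Σ_{j} C(5,j)·1^j·C(6,2-j)·(-1)^(2-j) for j from 0 to 2.
= 15 + (-30) + 10 = -5.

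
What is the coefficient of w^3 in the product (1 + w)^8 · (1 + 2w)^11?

3752

Coefficient of w^3 = Σ_{j} C(8,j)·1^j·C(11,3-j)·2^(3-j) for j from 0 to 3.
= 1320 + 1760 + 616 + 56 = 3752.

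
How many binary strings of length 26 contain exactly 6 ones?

Choose the 6 positions: C(26,6) = 230230.

230230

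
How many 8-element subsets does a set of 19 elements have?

C(19,8) = (19·18·17·16·15·14·13·12) / 8! = 3047466240 / 40320 = 75582.

75582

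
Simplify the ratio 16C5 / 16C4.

12/5

C(n,k+1)/C(n,k) = (n−k)/(k+1) = (16−4)/(4+1) = 12/5.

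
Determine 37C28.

C(37,28) = C(37,9) by symmetry.
C(37,9) = (37·36·35·34·33·32·31·30·29) / 9! = 45143585625600 / 362880 = 124403620.

124403620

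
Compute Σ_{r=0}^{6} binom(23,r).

145499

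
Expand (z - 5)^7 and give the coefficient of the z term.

109375

The general term is C(7,j)·(z)^j·(-5)^(7-j); the z^1 term has j = 1.
C(7,1) = 7.
Coefficient = C(7,1) · (-5)^6 = 7 · 15625 = 109375.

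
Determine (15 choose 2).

C(15,2) = (15·14) / 2! = 210 / 2 = 105.

105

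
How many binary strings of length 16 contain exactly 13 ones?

Choose the 13 positions: C(16,13) = 560.

560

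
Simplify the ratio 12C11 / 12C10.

C(n,k+1)/C(n,k) = (n−k)/(k+1) = (12−10)/(10+1) = 2/11.

2/11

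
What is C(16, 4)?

1820

C(16,4) = (16·15·14·13) / 4! = 43680 / 24 = 1820.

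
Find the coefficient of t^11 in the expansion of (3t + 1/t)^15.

167403915

General term: C(15,j)·(3t)^j·(1/t)^(15-j), with t-exponent 1j − 1(15−j) = 2j − 15.
Set 2j − 15 = 11: j = 13.
C(15,13) = 105; 3^13 = 1594323; 1^2 = 1.
Coefficient = 105 · 1594323 · 1 = 167403915.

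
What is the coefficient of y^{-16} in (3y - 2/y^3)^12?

General term: C(12,j)·(3y)^j·(-2/y^3)^(12-j), with y-exponent 1j − 3(12−j) = 4j − 36.
Set 4j − 36 = -16: j = 5.
C(12,5) = 792; 3^5 = 243; (-2)^7 = -128.
Coefficient = 792 · 243 · (-128) = -24634368.

-24634368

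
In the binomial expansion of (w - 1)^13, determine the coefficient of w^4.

The general term is C(13,j)·(w)^j·(-1)^(13-j); the w^4 term has j = 4.
C(13,4) = 715.
Coefficient = C(13,4) · (-1)^9 = 715 · (-1) = -715.

-715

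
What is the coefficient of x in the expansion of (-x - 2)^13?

-53248

The general term is C(13,j)·(-x)^j·(-2)^(13-j); the x^1 term has j = 1.
C(13,1) = 13.
Coefficient = C(13,1) · (-1)^1 · (-2)^12 = 13 · (-1) · 4096 = -53248.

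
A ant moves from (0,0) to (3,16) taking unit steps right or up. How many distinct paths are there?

Each path is a sequence of 19 steps with 3 rights: C(19,3) = 969.

969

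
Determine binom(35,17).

4537567650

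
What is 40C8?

C(40,8) = (40·39·38·37·36·35·34·33) / 8! = 3100796899200 / 40320 = 76904685.

76904685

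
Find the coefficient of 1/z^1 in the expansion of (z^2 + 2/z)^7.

General term: C(7,j)·(z^2)^j·(2/z)^(7-j), with z-exponent 2j − 1(7−j) = 3j − 7.
Set 3j − 7 = -1: j = 2.
C(7,2) = 21; 1^2 = 1; 2^5 = 32.
Coefficient = 21 · 1 · 32 = 672.

672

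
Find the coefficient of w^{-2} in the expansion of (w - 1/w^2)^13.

-1287

General term: C(13,j)·(w)^j·(-1/w^2)^(13-j), with w-exponent 1j − 2(13−j) = 3j − 26.
Set 3j − 26 = -2: j = 8.
C(13,8) = 1287; 1^8 = 1; (-1)^5 = -1.
Coefficient = 1287 · 1 · (-1) = -1287.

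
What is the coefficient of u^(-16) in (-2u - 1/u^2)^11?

General term: C(11,j)·(-2u)^j·(-1/u^2)^(11-j), with u-exponent 1j − 2(11−j) = 3j − 22.
Set 3j − 22 = -16: j = 2.
C(11,2) = 55; (-2)^2 = 4; (-1)^9 = -1.
Coefficient = 55 · 4 · (-1) = -220.

-220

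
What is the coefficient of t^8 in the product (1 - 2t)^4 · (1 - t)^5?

112

Coefficient of t^8 = Σ_{j} C(4,j)·(-2)^j·C(5,8-j)·(-1)^(8-j) for j from 3 to 4.
= 32 + 80 = 112.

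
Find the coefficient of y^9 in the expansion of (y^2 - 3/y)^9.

General term: C(9,j)·(y^2)^j·(-3/y)^(9-j), with y-exponent 2j − 1(9−j) = 3j − 9.
Set 3j − 9 = 9: j = 6.
C(9,6) = 84; 1^6 = 1; (-3)^3 = -27.
Coefficient = 84 · 1 · (-27) = -2268.

-2268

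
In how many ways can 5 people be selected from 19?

This is C(19,5) = 11628.

11628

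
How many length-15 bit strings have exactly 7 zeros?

Choose the 7 positions: C(15,7) = 6435.

6435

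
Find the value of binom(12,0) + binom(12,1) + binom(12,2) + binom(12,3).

299

1 + 12 + 66 + 220 = 299.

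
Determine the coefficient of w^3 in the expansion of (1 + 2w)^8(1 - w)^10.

Coefficient of w^3 = Σ_{j} C(8,j)·2^j·C(10,3-j)·(-1)^(3-j) for j from 0 to 3.
= (-120) + 720 + (-1120) + 448 = -72.

-72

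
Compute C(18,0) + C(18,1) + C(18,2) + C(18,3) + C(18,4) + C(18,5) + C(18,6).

1 + 18 + 153 + 816 + 3060 + 8568 + 18564 = 31180.

31180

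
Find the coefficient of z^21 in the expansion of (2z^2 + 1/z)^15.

1863680

General term: C(15,j)·(2z^2)^j·(1/z)^(15-j), with z-exponent 2j − 1(15−j) = 3j − 15.
Set 3j − 15 = 21: j = 12.
C(15,12) = 455; 2^12 = 4096; 1^3 = 1.
Coefficient = 455 · 4096 · 1 = 1863680.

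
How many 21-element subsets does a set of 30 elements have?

C(30,21) = C(30,9) by symmetry.
C(30,9) = (30·29·28·27·26·25·24·23·22) / 9! = 5191778592000 / 362880 = 14307150.

14307150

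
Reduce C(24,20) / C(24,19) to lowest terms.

1/4

C(n,k+1)/C(n,k) = (n−k)/(k+1) = (24−19)/(19+1) = 5/20 = 1/4.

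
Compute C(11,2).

55

C(11,2) = (11·10) / 2! = 110 / 2 = 55.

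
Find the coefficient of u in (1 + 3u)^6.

18

The general term is C(6,j)·(1)^j·(3u)^(6-j); the u^1 term has j = 5.
C(6,5) = 6.
Coefficient = C(6,5) · 3^1 = 6 · 3 = 18.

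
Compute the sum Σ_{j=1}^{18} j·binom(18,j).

2359296

Differentiating (1+x)^18 and setting x=1: Σ j·C(18,j) = 18·2^17 = 2359296.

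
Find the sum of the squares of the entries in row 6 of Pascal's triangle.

924

Σ C(6,i)² is the coefficient of x^6 in (1+x)^6(1+x)^6 = (1+x)^12, i.e. C(12,6) = 924.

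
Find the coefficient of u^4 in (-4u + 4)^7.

573440

The general term is C(7,j)·(-4u)^j·(4)^(7-j); the u^4 term has j = 4.
C(7,4) = 35.
Coefficient = C(7,4) · (-4)^4 · 4^3 = 35 · 256 · 64 = 573440.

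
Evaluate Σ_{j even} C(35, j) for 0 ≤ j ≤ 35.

Half of (1+1)^35 + (1−1)^35 gives the even-index sum: 2^34 = 17179869184.

17179869184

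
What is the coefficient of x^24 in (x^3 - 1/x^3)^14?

-364

General term: C(14,j)·(x^3)^j·(-1/x^3)^(14-j), with x-exponent 3j − 3(14−j) = 6j − 42.
Set 6j − 42 = 24: j = 11.
C(14,11) = 364; 1^11 = 1; (-1)^3 = -1.
Coefficient = 364 · 1 · (-1) = -364.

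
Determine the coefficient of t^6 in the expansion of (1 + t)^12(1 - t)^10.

-75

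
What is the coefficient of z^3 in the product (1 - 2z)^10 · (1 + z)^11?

Coefficient of z^3 = Σ_{j} C(10,j)·(-2)^j·C(11,3-j)·1^(3-j) for j from 0 to 3.
= 165 + (-1100) + 1980 + (-960) = 85.

85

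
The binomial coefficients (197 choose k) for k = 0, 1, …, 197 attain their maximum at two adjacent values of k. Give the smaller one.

For odd n = 197, C(197,k) peaks at k = (n−1)/2 and (n+1)/2; the smaller is 98.

98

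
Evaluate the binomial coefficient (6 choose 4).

C(6,4) = C(6,2) by symmetry.
C(6,2) = (6·5) / 2! = 30 / 2 = 15.

15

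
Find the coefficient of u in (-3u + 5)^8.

The general term is C(8,j)·(-3u)^j·(5)^(8-j); the u^1 term has j = 1.
C(8,1) = 8.
Coefficient = C(8,1) · (-3)^1 · 5^7 = 8 · (-3) · 78125 = -1875000.

-1875000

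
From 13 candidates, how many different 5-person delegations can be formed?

1287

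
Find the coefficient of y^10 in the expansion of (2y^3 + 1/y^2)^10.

General term: C(10,j)·(2y^3)^j·(1/y^2)^(10-j), with y-exponent 3j − 2(10−j) = 5j − 20.
Set 5j − 20 = 10: j = 6.
C(10,6) = 210; 2^6 = 64; 1^4 = 1.
Coefficient = 210 · 64 · 1 = 13440.

13440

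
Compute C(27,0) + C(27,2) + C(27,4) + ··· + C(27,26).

67108864

Even-r terms of row 27 sum to 2^26 = 67108864.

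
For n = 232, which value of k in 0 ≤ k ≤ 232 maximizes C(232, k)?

116

C(232,k) is maximized at k = 232/2 = 116.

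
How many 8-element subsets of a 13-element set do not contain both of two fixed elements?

825

All 8-subsets: C(13,8) = 1287. Those containing both fixed elements: C(11,6) = 462.
1287 − 462 = 825.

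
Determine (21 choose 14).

116280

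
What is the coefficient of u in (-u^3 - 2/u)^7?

-672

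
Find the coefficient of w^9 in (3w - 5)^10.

The general term is C(10,j)·(3w)^j·(-5)^(10-j); the w^9 term has j = 9.
C(10,9) = 10.
Coefficient = C(10,9) · 3^9 · (-5)^1 = 10 · 19683 · (-5) = -984150.

-984150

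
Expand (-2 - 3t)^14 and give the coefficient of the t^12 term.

193444524

The general term is C(14,j)·(-2)^j·(-3t)^(14-j); the t^12 term has j = 2.
C(14,2) = 91.
Coefficient = C(14,2) · (-2)^2 · (-3)^12 = 91 · 4 · 531441 = 193444524.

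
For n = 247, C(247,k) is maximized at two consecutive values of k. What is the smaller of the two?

123

For odd n = 247, C(247,k) peaks at k = (n−1)/2 and (n+1)/2; the smaller is 123.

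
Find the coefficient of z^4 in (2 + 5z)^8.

700000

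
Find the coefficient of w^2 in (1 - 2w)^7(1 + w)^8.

0

Coefficient of w^2 = Σ_{j} C(7,j)·(-2)^j·C(8,2-j)·1^(2-j) for j from 0 to 2.
= 28 + (-112) + 84 = 0.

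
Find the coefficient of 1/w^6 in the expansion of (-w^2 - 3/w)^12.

General term: C(12,j)·(-w^2)^j·(-3/w)^(12-j), with w-exponent 2j − 1(12−j) = 3j − 12.
Set 3j − 12 = -6: j = 2.
C(12,2) = 66; (-1)^2 = 1; (-3)^10 = 59049.
Coefficient = 66 · 1 · 59049 = 3897234.

3897234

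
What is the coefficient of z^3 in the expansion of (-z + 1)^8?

-56

The general term is C(8,j)·(-z)^j·(1)^(8-j); the z^3 term has j = 3.
C(8,3) = 56.
Coefficient = C(8,3) · (-1)^3 = 56 · (-1) = -56.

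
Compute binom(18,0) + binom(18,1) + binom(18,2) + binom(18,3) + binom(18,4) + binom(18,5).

1 + 18 + 153 + 816 + 3060 + 8568 = 12616.

12616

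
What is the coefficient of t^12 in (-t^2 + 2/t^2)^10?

180

General term: C(10,j)·(-t^2)^j·(2/t^2)^(10-j), with t-exponent 2j − 2(10−j) = 4j − 20.
Set 4j − 20 = 12: j = 8.
C(10,8) = 45; (-1)^8 = 1; 2^2 = 4.
Coefficient = 45 · 1 · 4 = 180.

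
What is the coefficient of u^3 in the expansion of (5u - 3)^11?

The general term is C(11,j)·(5u)^j·(-3)^(11-j); the u^3 term has j = 3.
C(11,3) = 165.
Coefficient = C(11,3) · 5^3 · (-3)^8 = 165 · 125 · 6561 = 135320625.

135320625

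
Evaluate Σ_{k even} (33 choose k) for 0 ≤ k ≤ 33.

4294967296

Half of (1+1)^33 + (1−1)^33 gives the even-index sum: 2^32 = 4294967296.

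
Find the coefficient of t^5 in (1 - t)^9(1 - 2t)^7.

Coefficient of t^5 = Σ_{j} C(9,j)·(-1)^j·C(7,5-j)·(-2)^(5-j) for j from 0 to 5.
= (-672) + (-5040) + (-10080) + (-7056) + (-1764) + (-126) = -24738.

-24738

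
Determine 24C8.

C(24,8) = (24·23·22·21·20·19·18·17) / 8! = 29654190720 / 40320 = 735471.

735471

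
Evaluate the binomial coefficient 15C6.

C(15,6) = (15·14·13·12·11·10) / 6! = 3603600 / 720 = 5005.

5005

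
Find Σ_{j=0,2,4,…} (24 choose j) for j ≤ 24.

8388608

Half of (1+1)^24 + (1−1)^24 gives the even-index sum: 2^23 = 8388608.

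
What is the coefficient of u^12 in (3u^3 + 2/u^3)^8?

81648

General term: C(8,j)·(3u^3)^j·(2/u^3)^(8-j), with u-exponent 3j − 3(8−j) = 6j − 24.
Set 6j − 24 = 12: j = 6.
C(8,6) = 28; 3^6 = 729; 2^2 = 4.
Coefficient = 28 · 729 · 4 = 81648.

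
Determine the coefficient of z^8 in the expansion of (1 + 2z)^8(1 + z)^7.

157184

Coefficient of z^8 = Σ_{j} C(8,j)·2^j·C(7,8-j)·1^(8-j) for j from 1 to 8.
= 16 + 784 + 9408 + 39200 + 62720 + 37632 + 7168 + 256 = 157184.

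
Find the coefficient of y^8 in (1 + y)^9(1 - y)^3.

27

Coefficient of y^8 = Σ_{j} C(9,j)·1^j·C(3,8-j)·(-1)^(8-j) for j from 5 to 8.
= (-126) + 252 + (-108) + 9 = 27.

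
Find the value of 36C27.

94143280

C(36,27) = C(36,9) by symmetry.
C(36,9) = (36·35·34·33·32·31·30·29·28) / 9! = 34162713446400 / 362880 = 94143280.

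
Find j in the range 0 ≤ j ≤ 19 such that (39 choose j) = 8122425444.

C(39,j) increases on 0 ≤ j ≤ 19. C(39,12) = 3910797436 and C(39,13) = 8122425444, so j = 13.

13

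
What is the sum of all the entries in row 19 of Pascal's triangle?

524288

Setting x = 1 in (1+x)^19 gives Σ C(19,i) = 2^19 = 524288.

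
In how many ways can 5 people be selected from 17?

This is C(17,5) = 6188.

6188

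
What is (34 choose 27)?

5379616

C(34,27) = C(34,7) by symmetry.
C(34,7) = (34·33·32·31·30·29·28) / 7! = 27113264640 / 5040 = 5379616.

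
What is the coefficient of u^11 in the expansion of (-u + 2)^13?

-312

The general term is C(13,j)·(-u)^j·(2)^(13-j); the u^11 term has j = 11.
C(13,11) = 78.
Coefficient = C(13,11) · (-1)^11 · 2^2 = 78 · (-1) · 4 = -312.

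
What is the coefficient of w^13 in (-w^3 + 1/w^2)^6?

-6

General term: C(6,j)·(-w^3)^j·(1/w^2)^(6-j), with w-exponent 3j − 2(6−j) = 5j − 12.
Set 5j − 12 = 13: j = 5.
C(6,5) = 6; (-1)^5 = -1; 1^1 = 1.
Coefficient = 6 · (-1) · 1 = -6.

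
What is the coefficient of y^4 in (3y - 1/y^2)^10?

295245

General term: C(10,j)·(3y)^j·(-1/y^2)^(10-j), with y-exponent 1j − 2(10−j) = 3j − 20.
Set 3j − 20 = 4: j = 8.
C(10,8) = 45; 3^8 = 6561; (-1)^2 = 1.
Coefficient = 45 · 6561 · 1 = 295245.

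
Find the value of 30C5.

C(30,5) = (30·29·28·27·26) / 5! = 17100720 / 120 = 142506.

142506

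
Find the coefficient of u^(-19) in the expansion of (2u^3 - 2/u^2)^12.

-49152

General term: C(12,j)·(2u^3)^j·(-2/u^2)^(12-j), with u-exponent 3j − 2(12−j) = 5j − 24.
Set 5j − 24 = -19: j = 1.
C(12,1) = 12; 2^1 = 2; (-2)^11 = -2048.
Coefficient = 12 · 2 · (-2048) = -49152.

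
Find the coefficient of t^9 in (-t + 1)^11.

-55

The general term is C(11,j)·(-t)^j·(1)^(11-j); the t^9 term has j = 9.
C(11,9) = 55.
Coefficient = C(11,9) · (-1)^9 = 55 · (-1) = -55.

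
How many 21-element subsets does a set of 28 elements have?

1184040

C(28,21) = C(28,7) by symmetry.
C(28,7) = (28·27·26·25·24·23·22) / 7! = 5967561600 / 5040 = 1184040.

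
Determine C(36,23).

C(36,23) = C(36,13) by symmetry.
C(36,13) = (36·35·34·33·32·31·30·29·28·27·26·25·24) / 13! = 14389334903623680000 / 6227020800 = 2310789600.

2310789600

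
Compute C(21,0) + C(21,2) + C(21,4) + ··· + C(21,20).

1048576

Even-k terms of row 21 sum to 2^20 = 1048576.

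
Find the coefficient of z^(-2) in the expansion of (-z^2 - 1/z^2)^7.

General term: C(7,j)·(-z^2)^j·(-1/z^2)^(7-j), with z-exponent 2j − 2(7−j) = 4j − 14.
Set 4j − 14 = -2: j = 3.
C(7,3) = 35; (-1)^3 = -1; (-1)^4 = 1.
Coefficient = 35 · (-1) · 1 = -35.

-35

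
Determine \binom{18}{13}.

C(18,13) = C(18,5) by symmetry.
C(18,5) = (18·17·16·15·14) / 5! = 1028160 / 120 = 8568.

8568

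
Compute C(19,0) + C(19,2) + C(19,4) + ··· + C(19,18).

262144

Half of (1+1)^19 + (1−1)^19 gives the even-index sum: 2^18 = 262144.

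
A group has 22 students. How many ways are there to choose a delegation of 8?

This is C(22,8) = 319770.

319770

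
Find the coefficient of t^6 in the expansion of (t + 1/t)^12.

General term: C(12,j)·(t)^j·(1/t)^(12-j), with t-exponent 1j − 1(12−j) = 2j − 12.
Set 2j − 12 = 6: j = 9.
C(12,9) = 220; 1^9 = 1; 1^3 = 1.
Coefficient = 220 · 1 · 1 = 220.

220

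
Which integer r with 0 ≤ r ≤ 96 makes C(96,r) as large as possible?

48

C(96,r) is maximized at r = 96/2 = 48.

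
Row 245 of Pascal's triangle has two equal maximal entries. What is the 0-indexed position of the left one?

For odd n = 245, C(245,r) peaks at r = (n−1)/2 and (n+1)/2; the lesser is 122.

122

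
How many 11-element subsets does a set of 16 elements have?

4368

C(16,11) = C(16,5) by symmetry.
C(16,5) = (16·15·14·13·12) / 5! = 524160 / 120 = 4368.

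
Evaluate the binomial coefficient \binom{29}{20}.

10015005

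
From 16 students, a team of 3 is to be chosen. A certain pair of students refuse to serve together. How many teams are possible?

546

All 3-subsets: C(16,3) = 560. Those containing both fixed elements: C(14,1) = 14.
560 − 14 = 546.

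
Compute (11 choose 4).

330

C(11,4) = (11·10·9·8) / 4! = 7920 / 24 = 330.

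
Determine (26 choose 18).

1562275

C(26,18) = C(26,8) by symmetry.
C(26,8) = (26·25·24·23·22·21·20·19) / 8! = 62990928000 / 40320 = 1562275.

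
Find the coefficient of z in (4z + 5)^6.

75000

The general term is C(6,j)·(4z)^j·(5)^(6-j); the z^1 term has j = 1.
C(6,1) = 6.
Coefficient = C(6,1) · 4^1 · 5^5 = 6 · 4 · 3125 = 75000.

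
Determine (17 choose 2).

C(17,2) = (17·16) / 2! = 272 / 2 = 136.

136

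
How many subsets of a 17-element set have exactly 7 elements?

Choose the 7 positions: C(17,7) = 19448.

19448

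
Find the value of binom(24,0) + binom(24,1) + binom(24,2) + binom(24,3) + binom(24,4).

1 + 24 + 276 + 2024 + 10626 = 12951.

12951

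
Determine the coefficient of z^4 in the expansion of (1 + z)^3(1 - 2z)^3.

6

Coefficient of z^4 = Σ_{j} C(3,j)·1^j·C(3,4-j)·(-2)^(4-j) for j from 1 to 3.
= (-24) + 36 + (-6) = 6.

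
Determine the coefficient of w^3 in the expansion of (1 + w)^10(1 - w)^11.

Coefficient of w^3 = Σ_{j} C(10,j)·1^j·C(11,3-j)·(-1)^(3-j) for j from 0 to 3.
= (-165) + 550 + (-495) + 120 = 10.

10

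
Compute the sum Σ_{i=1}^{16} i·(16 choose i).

524288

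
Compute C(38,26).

2707475148

C(38,26) = C(38,12) by symmetry.
C(38,12) = (38·37·36·35·34·33·32·31·30·29·28·27) / 12! = 1296884927852236800 / 479001600 = 2707475148.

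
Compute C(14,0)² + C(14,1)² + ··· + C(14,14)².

By Vandermonde's identity, Σ C(14,i)² = C(28,14) = 40116600.

40116600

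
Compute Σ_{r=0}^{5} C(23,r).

44552

1 + 23 + 253 + 1771 + 8855 + 33649 = 44552.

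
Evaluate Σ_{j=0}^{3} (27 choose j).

3304

1 + 27 + 351 + 2925 = 3304.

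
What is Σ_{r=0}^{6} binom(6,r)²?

924

By Vandermonde's identity, Σ C(6,r)² = C(12,6) = 924.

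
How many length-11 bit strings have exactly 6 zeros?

Choose the 6 positions: C(11,6) = 462.

462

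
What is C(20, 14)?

38760

C(20,14) = C(20,6) by symmetry.
C(20,6) = (20·19·18·17·16·15) / 6! = 27907200 / 720 = 38760.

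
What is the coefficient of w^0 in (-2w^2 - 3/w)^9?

-489888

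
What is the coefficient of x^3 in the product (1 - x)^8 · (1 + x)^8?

0

Coefficient of x^3 = Σ_{j} C(8,j)·(-1)^j·C(8,3-j)·1^(3-j) for j from 0 to 3.
= 56 + (-224) + 224 + (-56) = 0.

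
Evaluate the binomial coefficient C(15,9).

5005

C(15,9) = C(15,6) by symmetry.
C(15,6) = (15·14·13·12·11·10) / 6! = 3603600 / 720 = 5005.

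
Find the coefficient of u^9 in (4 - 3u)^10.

The general term is C(10,j)·(4)^j·(-3u)^(10-j); the u^9 term has j = 1.
C(10,1) = 10.
Coefficient = C(10,1) · 4^1 · (-3)^9 = 10 · 4 · (-19683) = -787320.

-787320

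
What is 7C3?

35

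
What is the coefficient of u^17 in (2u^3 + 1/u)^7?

448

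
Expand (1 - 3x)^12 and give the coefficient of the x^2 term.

594

The general term is C(12,j)·(1)^j·(-3x)^(12-j); the x^2 term has j = 10.
C(12,10) = 66.
Coefficient = C(12,10) · (-3)^2 = 66 · 9 = 594.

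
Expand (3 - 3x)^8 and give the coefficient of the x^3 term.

-367416

The general term is C(8,j)·(3)^j·(-3x)^(8-j); the x^3 term has j = 5.
C(8,5) = 56.
Coefficient = C(8,5) · 3^5 · (-3)^3 = 56 · 243 · (-27) = -367416.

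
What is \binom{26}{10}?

C(26,10) = (26·25·24·23·22·21·20·19·18·17) / 10! = 19275223968000 / 3628800 = 5311735.

5311735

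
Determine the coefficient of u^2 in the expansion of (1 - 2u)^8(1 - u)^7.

245

Coefficient of u^2 = Σ_{j} C(8,j)·(-2)^j·C(7,2-j)·(-1)^(2-j) for j from 0 to 2.
= 21 + 112 + 112 = 245.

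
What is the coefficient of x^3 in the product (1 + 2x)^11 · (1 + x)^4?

Coefficient of x^3 = Σ_{j} C(11,j)·2^j·C(4,3-j)·1^(3-j) for j from 0 to 3.
= 4 + 132 + 880 + 1320 = 2336.

2336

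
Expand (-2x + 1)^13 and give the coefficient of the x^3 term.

-2288

The general term is C(13,j)·(-2x)^j·(1)^(13-j); the x^3 term has j = 3.
C(13,3) = 286.
Coefficient = C(13,3) · (-2)^3 = 286 · (-8) = -2288.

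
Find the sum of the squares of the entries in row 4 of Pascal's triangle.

70

By Vandermonde's identity, Σ C(4,r)² = C(8,4) = 70.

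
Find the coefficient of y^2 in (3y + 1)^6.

The general term is C(6,j)·(3y)^j·(1)^(6-j); the y^2 term has j = 2.
C(6,2) = 15.
Coefficient = C(6,2) · 3^2 = 15 · 9 = 135.

135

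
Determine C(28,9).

6906900

C(28,9) = (28·27·26·25·24·23·22·21·20) / 9! = 2506375872000 / 362880 = 6906900.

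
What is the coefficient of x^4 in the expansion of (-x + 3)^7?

The general term is C(7,j)·(-x)^j·(3)^(7-j); the x^4 term has j = 4.
C(7,4) = 35.
Coefficient = C(7,4) · 3^3 = 35 · 27 = 945.

945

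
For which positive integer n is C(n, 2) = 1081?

47

n(n−1)/2 = 1081 ⇒ n(n−1) = 2162. Since 47·46 = 2162, n = 47.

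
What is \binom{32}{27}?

201376

C(32,27) = C(32,5) by symmetry.
C(32,5) = (32·31·30·29·28) / 5! = 24165120 / 120 = 201376.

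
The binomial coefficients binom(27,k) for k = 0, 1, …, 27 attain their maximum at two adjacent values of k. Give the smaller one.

13

For odd n = 27, C(27,k) peaks at k = (n−1)/2 and (n+1)/2; the smaller is 13.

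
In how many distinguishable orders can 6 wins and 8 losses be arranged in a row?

Choose positions for the wins: C(14,6) = 3003.

3003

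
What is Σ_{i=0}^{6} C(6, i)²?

924

Σ C(6,i)² is the coefficient of x^6 in (1+x)^6(1+x)^6 = (1+x)^12, i.e. C(12,6) = 924.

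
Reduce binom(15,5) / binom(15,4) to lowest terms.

C(n,k+1)/C(n,k) = (n−k)/(k+1) = (15−4)/(4+1) = 11/5.

11/5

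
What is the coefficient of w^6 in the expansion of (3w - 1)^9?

-61236

The general term is C(9,j)·(3w)^j·(-1)^(9-j); the w^6 term has j = 6.
C(9,6) = 84.
Coefficient = C(9,6) · 3^6 · (-1)^3 = 84 · 729 · (-1) = -61236.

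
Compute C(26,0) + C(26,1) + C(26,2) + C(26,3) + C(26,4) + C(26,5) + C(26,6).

313912

1 + 26 + 325 + 2600 + 14950 + 65780 + 230230 = 313912.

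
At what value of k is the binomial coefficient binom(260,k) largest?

130

C(260,k) is maximized at k = 260/2 = 130.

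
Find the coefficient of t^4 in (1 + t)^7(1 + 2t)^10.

Coefficient of t^4 = Σ_{j} C(7,j)·1^j·C(10,4-j)·2^(4-j) for j from 0 to 4.
= 3360 + 6720 + 3780 + 700 + 35 = 14595.

14595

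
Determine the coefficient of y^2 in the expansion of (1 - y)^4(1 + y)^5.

-4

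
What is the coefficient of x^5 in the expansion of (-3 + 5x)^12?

The general term is C(12,j)·(-3)^j·(5x)^(12-j); the x^5 term has j = 7.
C(12,7) = 792.
Coefficient = C(12,7) · (-3)^7 · 5^5 = 792 · (-2187) · 3125 = -5412825000.

-5412825000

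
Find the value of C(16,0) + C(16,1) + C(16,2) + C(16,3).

697

1 + 16 + 120 + 560 = 697.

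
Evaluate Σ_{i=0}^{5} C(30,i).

1 + 30 + 435 + 4060 + 27405 + 142506 = 174437.

174437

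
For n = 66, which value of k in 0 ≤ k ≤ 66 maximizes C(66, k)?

33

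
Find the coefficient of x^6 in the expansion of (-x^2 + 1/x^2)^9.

General term: C(9,j)·(-x^2)^j·(1/x^2)^(9-j), with x-exponent 2j − 2(9−j) = 4j − 18.
Set 4j − 18 = 6: j = 6.
C(9,6) = 84; (-1)^6 = 1; 1^3 = 1.
Coefficient = 84 · 1 · 1 = 84.

84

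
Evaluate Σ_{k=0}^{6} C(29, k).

1 + 29 + 406 + 3654 + 23751 + 118755 + 475020 = 621616.

621616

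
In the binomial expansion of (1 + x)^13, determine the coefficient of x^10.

286

The general term is C(13,j)·(1)^j·(x)^(13-j); the x^10 term has j = 3.
C(13,3) = 286.
Coefficient = C(13,3) = 286.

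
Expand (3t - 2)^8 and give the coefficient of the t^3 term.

-48384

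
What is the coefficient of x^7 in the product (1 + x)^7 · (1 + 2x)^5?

Coefficient of x^7 = Σ_{j} C(7,j)·1^j·C(5,7-j)·2^(7-j) for j from 2 to 7.
= 672 + 2800 + 2800 + 840 + 70 + 1 = 7183.

7183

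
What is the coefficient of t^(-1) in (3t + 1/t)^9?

General term: C(9,j)·(3t)^j·(1/t)^(9-j), with t-exponent 1j − 1(9−j) = 2j − 9.
Set 2j − 9 = -1: j = 4.
C(9,4) = 126; 3^4 = 81; 1^5 = 1.
Coefficient = 126 · 81 · 1 = 10206.

10206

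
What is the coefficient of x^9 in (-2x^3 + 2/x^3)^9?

43008

General term: C(9,j)·(-2x^3)^j·(2/x^3)^(9-j), with x-exponent 3j − 3(9−j) = 6j − 27.
Set 6j − 27 = 9: j = 6.
C(9,6) = 84; (-2)^6 = 64; 2^3 = 8.
Coefficient = 84 · 64 · 8 = 43008.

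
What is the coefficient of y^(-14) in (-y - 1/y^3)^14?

3432

General term: C(14,j)·(-y)^j·(-1/y^3)^(14-j), with y-exponent 1j − 3(14−j) = 4j − 42.
Set 4j − 42 = -14: j = 7.
C(14,7) = 3432; (-1)^7 = -1; (-1)^7 = -1.
Coefficient = 3432 · (-1) · (-1) = 3432.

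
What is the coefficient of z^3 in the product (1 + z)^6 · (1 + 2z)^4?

316

Coefficient of z^3 = Σ_{j} C(6,j)·1^j·C(4,3-j)·2^(3-j) for j from 0 to 3.
= 32 + 144 + 120 + 20 = 316.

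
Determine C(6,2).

15

C(6,2) = (6·5) / 2! = 30 / 2 = 15.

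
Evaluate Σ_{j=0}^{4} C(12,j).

1 + 12 + 66 + 220 + 495 = 794.

794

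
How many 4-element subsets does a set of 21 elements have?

C(21,4) = (21·20·19·18) / 4! = 143640 / 24 = 5985.

5985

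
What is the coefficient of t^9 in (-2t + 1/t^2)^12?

General term: C(12,j)·(-2t)^j·(1/t^2)^(12-j), with t-exponent 1j − 2(12−j) = 3j − 24.
Set 3j − 24 = 9: j = 11.
C(12,11) = 12; (-2)^11 = -2048; 1^1 = 1.
Coefficient = 12 · (-2048) · 1 = -24576.

-24576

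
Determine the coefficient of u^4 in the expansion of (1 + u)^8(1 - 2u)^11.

Coefficient of u^4 = Σ_{j} C(8,j)·1^j·C(11,4-j)·(-2)^(4-j) for j from 0 to 4.
= 5280 + (-10560) + 6160 + (-1232) + 70 = -282.

-282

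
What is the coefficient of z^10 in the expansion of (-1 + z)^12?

The general term is C(12,j)·(-1)^j·(z)^(12-j); the z^10 term has j = 2.
C(12,2) = 66.
Coefficient = C(12,2) = 66.

66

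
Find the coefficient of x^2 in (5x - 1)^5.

The general term is C(5,j)·(5x)^j·(-1)^(5-j); the x^2 term has j = 2.
C(5,2) = 10.
Coefficient = C(5,2) · 5^2 · (-1)^3 = 10 · 25 · (-1) = -250.

-250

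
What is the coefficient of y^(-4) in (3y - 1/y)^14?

-486486

General term: C(14,j)·(3y)^j·(-1/y)^(14-j), with y-exponent 1j − 1(14−j) = 2j − 14.
Set 2j − 14 = -4: j = 5.
C(14,5) = 2002; 3^5 = 243; (-1)^9 = -1.
Coefficient = 2002 · 243 · (-1) = -486486.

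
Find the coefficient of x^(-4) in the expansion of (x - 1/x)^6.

General term: C(6,j)·(x)^j·(-1/x)^(6-j), with x-exponent 1j − 1(6−j) = 2j − 6.
Set 2j − 6 = -4: j = 1.
C(6,1) = 6; 1^1 = 1; (-1)^5 = -1.
Coefficient = 6 · 1 · (-1) = -6.

-6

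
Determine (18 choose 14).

3060

C(18,14) = C(18,4) by symmetry.
C(18,4) = (18·17·16·15) / 4! = 73440 / 24 = 3060.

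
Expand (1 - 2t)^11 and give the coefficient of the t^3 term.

The general term is C(11,j)·(1)^j·(-2t)^(11-j); the t^3 term has j = 8.
C(11,8) = 165.
Coefficient = C(11,8) · (-2)^3 = 165 · (-8) = -1320.

-1320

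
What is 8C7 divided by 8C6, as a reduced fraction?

2/7

C(n,k+1)/C(n,k) = (n−k)/(k+1) = (8−6)/(6+1) = 2/7.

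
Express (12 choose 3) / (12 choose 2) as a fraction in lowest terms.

C(n,k+1)/C(n,k) = (n−k)/(k+1) = (12−2)/(2+1) = 10/3.

10/3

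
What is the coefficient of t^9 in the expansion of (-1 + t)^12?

The general term is C(12,j)·(-1)^j·(t)^(12-j); the t^9 term has j = 3.
C(12,3) = 220.
Coefficient = C(12,3) · (-1)^3 = 220 · (-1) = -220.

-220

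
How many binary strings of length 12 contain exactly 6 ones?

924

Choose the 6 positions: C(12,6) = 924.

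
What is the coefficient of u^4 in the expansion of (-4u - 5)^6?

96000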